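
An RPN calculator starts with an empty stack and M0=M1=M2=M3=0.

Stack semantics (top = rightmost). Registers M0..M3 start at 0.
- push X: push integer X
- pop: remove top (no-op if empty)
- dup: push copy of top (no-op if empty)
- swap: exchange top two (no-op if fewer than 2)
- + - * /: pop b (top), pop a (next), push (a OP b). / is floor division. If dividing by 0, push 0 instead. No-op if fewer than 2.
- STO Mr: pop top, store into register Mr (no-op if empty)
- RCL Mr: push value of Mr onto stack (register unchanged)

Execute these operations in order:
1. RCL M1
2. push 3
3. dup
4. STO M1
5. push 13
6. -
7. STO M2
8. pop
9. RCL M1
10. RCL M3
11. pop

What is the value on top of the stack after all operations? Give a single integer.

Answer: 3

Derivation:
After op 1 (RCL M1): stack=[0] mem=[0,0,0,0]
After op 2 (push 3): stack=[0,3] mem=[0,0,0,0]
After op 3 (dup): stack=[0,3,3] mem=[0,0,0,0]
After op 4 (STO M1): stack=[0,3] mem=[0,3,0,0]
After op 5 (push 13): stack=[0,3,13] mem=[0,3,0,0]
After op 6 (-): stack=[0,-10] mem=[0,3,0,0]
After op 7 (STO M2): stack=[0] mem=[0,3,-10,0]
After op 8 (pop): stack=[empty] mem=[0,3,-10,0]
After op 9 (RCL M1): stack=[3] mem=[0,3,-10,0]
After op 10 (RCL M3): stack=[3,0] mem=[0,3,-10,0]
After op 11 (pop): stack=[3] mem=[0,3,-10,0]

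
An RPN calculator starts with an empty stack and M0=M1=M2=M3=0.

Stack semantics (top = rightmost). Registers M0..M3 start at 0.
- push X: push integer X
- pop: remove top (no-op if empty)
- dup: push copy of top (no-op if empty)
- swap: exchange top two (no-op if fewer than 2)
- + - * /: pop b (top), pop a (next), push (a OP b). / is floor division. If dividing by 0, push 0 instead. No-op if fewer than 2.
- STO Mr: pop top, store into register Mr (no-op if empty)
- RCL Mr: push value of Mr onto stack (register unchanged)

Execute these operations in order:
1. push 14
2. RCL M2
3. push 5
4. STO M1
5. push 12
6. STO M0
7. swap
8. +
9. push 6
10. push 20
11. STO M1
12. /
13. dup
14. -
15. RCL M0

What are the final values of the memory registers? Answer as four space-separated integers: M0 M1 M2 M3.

Answer: 12 20 0 0

Derivation:
After op 1 (push 14): stack=[14] mem=[0,0,0,0]
After op 2 (RCL M2): stack=[14,0] mem=[0,0,0,0]
After op 3 (push 5): stack=[14,0,5] mem=[0,0,0,0]
After op 4 (STO M1): stack=[14,0] mem=[0,5,0,0]
After op 5 (push 12): stack=[14,0,12] mem=[0,5,0,0]
After op 6 (STO M0): stack=[14,0] mem=[12,5,0,0]
After op 7 (swap): stack=[0,14] mem=[12,5,0,0]
After op 8 (+): stack=[14] mem=[12,5,0,0]
After op 9 (push 6): stack=[14,6] mem=[12,5,0,0]
After op 10 (push 20): stack=[14,6,20] mem=[12,5,0,0]
After op 11 (STO M1): stack=[14,6] mem=[12,20,0,0]
After op 12 (/): stack=[2] mem=[12,20,0,0]
After op 13 (dup): stack=[2,2] mem=[12,20,0,0]
After op 14 (-): stack=[0] mem=[12,20,0,0]
After op 15 (RCL M0): stack=[0,12] mem=[12,20,0,0]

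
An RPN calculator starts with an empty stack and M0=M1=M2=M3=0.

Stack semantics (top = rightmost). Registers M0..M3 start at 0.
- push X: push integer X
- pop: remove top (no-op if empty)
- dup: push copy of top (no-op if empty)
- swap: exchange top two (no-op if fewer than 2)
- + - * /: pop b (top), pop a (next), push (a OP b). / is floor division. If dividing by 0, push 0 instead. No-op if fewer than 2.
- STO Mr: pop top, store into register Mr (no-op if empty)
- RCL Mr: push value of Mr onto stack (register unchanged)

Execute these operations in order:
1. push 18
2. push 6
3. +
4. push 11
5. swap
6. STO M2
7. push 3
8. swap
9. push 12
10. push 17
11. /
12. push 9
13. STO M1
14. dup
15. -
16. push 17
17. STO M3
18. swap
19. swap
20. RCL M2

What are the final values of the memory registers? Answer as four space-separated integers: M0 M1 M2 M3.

Answer: 0 9 24 17

Derivation:
After op 1 (push 18): stack=[18] mem=[0,0,0,0]
After op 2 (push 6): stack=[18,6] mem=[0,0,0,0]
After op 3 (+): stack=[24] mem=[0,0,0,0]
After op 4 (push 11): stack=[24,11] mem=[0,0,0,0]
After op 5 (swap): stack=[11,24] mem=[0,0,0,0]
After op 6 (STO M2): stack=[11] mem=[0,0,24,0]
After op 7 (push 3): stack=[11,3] mem=[0,0,24,0]
After op 8 (swap): stack=[3,11] mem=[0,0,24,0]
After op 9 (push 12): stack=[3,11,12] mem=[0,0,24,0]
After op 10 (push 17): stack=[3,11,12,17] mem=[0,0,24,0]
After op 11 (/): stack=[3,11,0] mem=[0,0,24,0]
After op 12 (push 9): stack=[3,11,0,9] mem=[0,0,24,0]
After op 13 (STO M1): stack=[3,11,0] mem=[0,9,24,0]
After op 14 (dup): stack=[3,11,0,0] mem=[0,9,24,0]
After op 15 (-): stack=[3,11,0] mem=[0,9,24,0]
After op 16 (push 17): stack=[3,11,0,17] mem=[0,9,24,0]
After op 17 (STO M3): stack=[3,11,0] mem=[0,9,24,17]
After op 18 (swap): stack=[3,0,11] mem=[0,9,24,17]
After op 19 (swap): stack=[3,11,0] mem=[0,9,24,17]
After op 20 (RCL M2): stack=[3,11,0,24] mem=[0,9,24,17]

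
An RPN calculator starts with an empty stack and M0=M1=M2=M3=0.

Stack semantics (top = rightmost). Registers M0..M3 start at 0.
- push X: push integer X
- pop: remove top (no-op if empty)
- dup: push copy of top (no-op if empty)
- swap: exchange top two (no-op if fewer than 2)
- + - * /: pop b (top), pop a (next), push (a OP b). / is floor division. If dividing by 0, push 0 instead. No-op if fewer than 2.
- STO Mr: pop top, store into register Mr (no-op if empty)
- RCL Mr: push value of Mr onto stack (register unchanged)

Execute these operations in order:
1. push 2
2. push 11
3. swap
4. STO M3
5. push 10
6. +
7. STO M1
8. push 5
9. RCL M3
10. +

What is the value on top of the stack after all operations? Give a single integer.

Answer: 7

Derivation:
After op 1 (push 2): stack=[2] mem=[0,0,0,0]
After op 2 (push 11): stack=[2,11] mem=[0,0,0,0]
After op 3 (swap): stack=[11,2] mem=[0,0,0,0]
After op 4 (STO M3): stack=[11] mem=[0,0,0,2]
After op 5 (push 10): stack=[11,10] mem=[0,0,0,2]
After op 6 (+): stack=[21] mem=[0,0,0,2]
After op 7 (STO M1): stack=[empty] mem=[0,21,0,2]
After op 8 (push 5): stack=[5] mem=[0,21,0,2]
After op 9 (RCL M3): stack=[5,2] mem=[0,21,0,2]
After op 10 (+): stack=[7] mem=[0,21,0,2]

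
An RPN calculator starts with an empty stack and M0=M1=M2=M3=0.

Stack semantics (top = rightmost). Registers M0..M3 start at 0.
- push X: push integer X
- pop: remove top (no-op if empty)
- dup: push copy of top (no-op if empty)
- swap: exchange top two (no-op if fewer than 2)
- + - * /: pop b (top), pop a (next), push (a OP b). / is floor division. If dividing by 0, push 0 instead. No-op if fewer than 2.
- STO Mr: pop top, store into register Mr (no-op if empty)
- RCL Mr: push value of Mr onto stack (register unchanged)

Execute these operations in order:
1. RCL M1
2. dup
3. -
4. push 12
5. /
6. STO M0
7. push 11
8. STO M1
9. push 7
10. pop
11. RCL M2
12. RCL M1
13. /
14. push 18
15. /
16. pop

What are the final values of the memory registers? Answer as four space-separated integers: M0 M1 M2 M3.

Answer: 0 11 0 0

Derivation:
After op 1 (RCL M1): stack=[0] mem=[0,0,0,0]
After op 2 (dup): stack=[0,0] mem=[0,0,0,0]
After op 3 (-): stack=[0] mem=[0,0,0,0]
After op 4 (push 12): stack=[0,12] mem=[0,0,0,0]
After op 5 (/): stack=[0] mem=[0,0,0,0]
After op 6 (STO M0): stack=[empty] mem=[0,0,0,0]
After op 7 (push 11): stack=[11] mem=[0,0,0,0]
After op 8 (STO M1): stack=[empty] mem=[0,11,0,0]
After op 9 (push 7): stack=[7] mem=[0,11,0,0]
After op 10 (pop): stack=[empty] mem=[0,11,0,0]
After op 11 (RCL M2): stack=[0] mem=[0,11,0,0]
After op 12 (RCL M1): stack=[0,11] mem=[0,11,0,0]
After op 13 (/): stack=[0] mem=[0,11,0,0]
After op 14 (push 18): stack=[0,18] mem=[0,11,0,0]
After op 15 (/): stack=[0] mem=[0,11,0,0]
After op 16 (pop): stack=[empty] mem=[0,11,0,0]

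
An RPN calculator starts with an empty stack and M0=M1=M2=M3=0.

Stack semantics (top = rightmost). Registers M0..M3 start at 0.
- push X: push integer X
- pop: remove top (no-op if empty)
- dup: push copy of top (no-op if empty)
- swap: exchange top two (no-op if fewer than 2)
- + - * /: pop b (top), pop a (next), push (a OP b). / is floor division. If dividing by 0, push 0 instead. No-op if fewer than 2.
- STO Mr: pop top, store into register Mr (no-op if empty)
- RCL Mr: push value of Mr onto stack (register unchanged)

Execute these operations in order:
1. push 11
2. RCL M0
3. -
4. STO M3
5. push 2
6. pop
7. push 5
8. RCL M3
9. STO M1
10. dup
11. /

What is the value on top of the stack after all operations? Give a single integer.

Answer: 1

Derivation:
After op 1 (push 11): stack=[11] mem=[0,0,0,0]
After op 2 (RCL M0): stack=[11,0] mem=[0,0,0,0]
After op 3 (-): stack=[11] mem=[0,0,0,0]
After op 4 (STO M3): stack=[empty] mem=[0,0,0,11]
After op 5 (push 2): stack=[2] mem=[0,0,0,11]
After op 6 (pop): stack=[empty] mem=[0,0,0,11]
After op 7 (push 5): stack=[5] mem=[0,0,0,11]
After op 8 (RCL M3): stack=[5,11] mem=[0,0,0,11]
After op 9 (STO M1): stack=[5] mem=[0,11,0,11]
After op 10 (dup): stack=[5,5] mem=[0,11,0,11]
After op 11 (/): stack=[1] mem=[0,11,0,11]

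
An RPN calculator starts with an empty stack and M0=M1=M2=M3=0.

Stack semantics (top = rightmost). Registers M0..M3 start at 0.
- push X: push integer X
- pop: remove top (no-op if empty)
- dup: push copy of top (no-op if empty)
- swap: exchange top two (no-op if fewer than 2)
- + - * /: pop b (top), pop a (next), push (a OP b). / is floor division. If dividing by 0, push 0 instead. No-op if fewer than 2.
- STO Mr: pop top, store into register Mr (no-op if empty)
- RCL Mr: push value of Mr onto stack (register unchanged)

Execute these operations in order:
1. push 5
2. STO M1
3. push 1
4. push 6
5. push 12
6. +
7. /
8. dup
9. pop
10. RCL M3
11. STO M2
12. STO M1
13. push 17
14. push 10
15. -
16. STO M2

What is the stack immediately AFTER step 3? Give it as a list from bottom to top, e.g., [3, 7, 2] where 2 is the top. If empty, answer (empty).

After op 1 (push 5): stack=[5] mem=[0,0,0,0]
After op 2 (STO M1): stack=[empty] mem=[0,5,0,0]
After op 3 (push 1): stack=[1] mem=[0,5,0,0]

[1]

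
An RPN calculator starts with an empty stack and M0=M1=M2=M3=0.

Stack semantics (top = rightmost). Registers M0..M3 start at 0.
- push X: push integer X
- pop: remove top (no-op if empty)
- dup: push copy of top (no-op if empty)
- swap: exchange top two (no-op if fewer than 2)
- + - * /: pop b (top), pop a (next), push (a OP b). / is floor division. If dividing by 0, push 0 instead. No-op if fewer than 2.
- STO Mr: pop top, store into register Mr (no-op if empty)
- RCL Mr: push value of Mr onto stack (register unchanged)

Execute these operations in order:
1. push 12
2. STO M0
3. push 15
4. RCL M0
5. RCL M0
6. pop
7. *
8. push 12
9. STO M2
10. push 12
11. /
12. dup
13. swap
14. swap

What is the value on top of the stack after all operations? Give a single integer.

Answer: 15

Derivation:
After op 1 (push 12): stack=[12] mem=[0,0,0,0]
After op 2 (STO M0): stack=[empty] mem=[12,0,0,0]
After op 3 (push 15): stack=[15] mem=[12,0,0,0]
After op 4 (RCL M0): stack=[15,12] mem=[12,0,0,0]
After op 5 (RCL M0): stack=[15,12,12] mem=[12,0,0,0]
After op 6 (pop): stack=[15,12] mem=[12,0,0,0]
After op 7 (*): stack=[180] mem=[12,0,0,0]
After op 8 (push 12): stack=[180,12] mem=[12,0,0,0]
After op 9 (STO M2): stack=[180] mem=[12,0,12,0]
After op 10 (push 12): stack=[180,12] mem=[12,0,12,0]
After op 11 (/): stack=[15] mem=[12,0,12,0]
After op 12 (dup): stack=[15,15] mem=[12,0,12,0]
After op 13 (swap): stack=[15,15] mem=[12,0,12,0]
After op 14 (swap): stack=[15,15] mem=[12,0,12,0]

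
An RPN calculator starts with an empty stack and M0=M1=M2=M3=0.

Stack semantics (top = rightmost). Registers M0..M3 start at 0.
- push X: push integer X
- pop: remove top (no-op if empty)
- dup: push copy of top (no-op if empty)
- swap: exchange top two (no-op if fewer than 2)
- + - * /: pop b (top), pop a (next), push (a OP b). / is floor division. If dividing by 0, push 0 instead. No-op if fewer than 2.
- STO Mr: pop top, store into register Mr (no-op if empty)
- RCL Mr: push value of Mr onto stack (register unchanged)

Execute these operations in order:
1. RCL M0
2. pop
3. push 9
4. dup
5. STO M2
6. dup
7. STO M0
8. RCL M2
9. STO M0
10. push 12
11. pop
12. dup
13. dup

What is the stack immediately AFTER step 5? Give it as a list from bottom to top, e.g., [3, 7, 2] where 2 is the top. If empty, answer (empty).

After op 1 (RCL M0): stack=[0] mem=[0,0,0,0]
After op 2 (pop): stack=[empty] mem=[0,0,0,0]
After op 3 (push 9): stack=[9] mem=[0,0,0,0]
After op 4 (dup): stack=[9,9] mem=[0,0,0,0]
After op 5 (STO M2): stack=[9] mem=[0,0,9,0]

[9]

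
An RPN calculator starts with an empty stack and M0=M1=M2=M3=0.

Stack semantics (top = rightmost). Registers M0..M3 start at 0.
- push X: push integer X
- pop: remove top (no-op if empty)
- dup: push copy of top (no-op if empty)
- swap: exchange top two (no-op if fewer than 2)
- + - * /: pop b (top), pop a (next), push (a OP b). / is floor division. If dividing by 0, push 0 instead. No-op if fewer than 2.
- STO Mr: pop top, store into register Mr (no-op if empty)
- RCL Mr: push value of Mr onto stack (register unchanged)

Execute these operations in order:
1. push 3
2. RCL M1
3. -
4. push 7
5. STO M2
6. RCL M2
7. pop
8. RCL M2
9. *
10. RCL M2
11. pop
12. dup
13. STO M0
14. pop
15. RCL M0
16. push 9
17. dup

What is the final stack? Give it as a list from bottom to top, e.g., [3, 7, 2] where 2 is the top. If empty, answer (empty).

After op 1 (push 3): stack=[3] mem=[0,0,0,0]
After op 2 (RCL M1): stack=[3,0] mem=[0,0,0,0]
After op 3 (-): stack=[3] mem=[0,0,0,0]
After op 4 (push 7): stack=[3,7] mem=[0,0,0,0]
After op 5 (STO M2): stack=[3] mem=[0,0,7,0]
After op 6 (RCL M2): stack=[3,7] mem=[0,0,7,0]
After op 7 (pop): stack=[3] mem=[0,0,7,0]
After op 8 (RCL M2): stack=[3,7] mem=[0,0,7,0]
After op 9 (*): stack=[21] mem=[0,0,7,0]
After op 10 (RCL M2): stack=[21,7] mem=[0,0,7,0]
After op 11 (pop): stack=[21] mem=[0,0,7,0]
After op 12 (dup): stack=[21,21] mem=[0,0,7,0]
After op 13 (STO M0): stack=[21] mem=[21,0,7,0]
After op 14 (pop): stack=[empty] mem=[21,0,7,0]
After op 15 (RCL M0): stack=[21] mem=[21,0,7,0]
After op 16 (push 9): stack=[21,9] mem=[21,0,7,0]
After op 17 (dup): stack=[21,9,9] mem=[21,0,7,0]

Answer: [21, 9, 9]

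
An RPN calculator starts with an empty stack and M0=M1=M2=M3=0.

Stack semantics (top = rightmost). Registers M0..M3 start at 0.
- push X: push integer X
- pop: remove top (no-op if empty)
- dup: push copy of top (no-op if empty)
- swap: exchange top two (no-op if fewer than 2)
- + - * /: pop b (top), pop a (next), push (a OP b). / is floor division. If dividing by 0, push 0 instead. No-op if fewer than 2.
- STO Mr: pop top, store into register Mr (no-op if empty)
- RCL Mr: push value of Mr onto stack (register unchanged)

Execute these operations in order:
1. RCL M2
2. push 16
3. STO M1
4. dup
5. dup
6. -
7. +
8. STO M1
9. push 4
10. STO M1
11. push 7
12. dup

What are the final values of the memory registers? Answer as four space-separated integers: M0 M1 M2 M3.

After op 1 (RCL M2): stack=[0] mem=[0,0,0,0]
After op 2 (push 16): stack=[0,16] mem=[0,0,0,0]
After op 3 (STO M1): stack=[0] mem=[0,16,0,0]
After op 4 (dup): stack=[0,0] mem=[0,16,0,0]
After op 5 (dup): stack=[0,0,0] mem=[0,16,0,0]
After op 6 (-): stack=[0,0] mem=[0,16,0,0]
After op 7 (+): stack=[0] mem=[0,16,0,0]
After op 8 (STO M1): stack=[empty] mem=[0,0,0,0]
After op 9 (push 4): stack=[4] mem=[0,0,0,0]
After op 10 (STO M1): stack=[empty] mem=[0,4,0,0]
After op 11 (push 7): stack=[7] mem=[0,4,0,0]
After op 12 (dup): stack=[7,7] mem=[0,4,0,0]

Answer: 0 4 0 0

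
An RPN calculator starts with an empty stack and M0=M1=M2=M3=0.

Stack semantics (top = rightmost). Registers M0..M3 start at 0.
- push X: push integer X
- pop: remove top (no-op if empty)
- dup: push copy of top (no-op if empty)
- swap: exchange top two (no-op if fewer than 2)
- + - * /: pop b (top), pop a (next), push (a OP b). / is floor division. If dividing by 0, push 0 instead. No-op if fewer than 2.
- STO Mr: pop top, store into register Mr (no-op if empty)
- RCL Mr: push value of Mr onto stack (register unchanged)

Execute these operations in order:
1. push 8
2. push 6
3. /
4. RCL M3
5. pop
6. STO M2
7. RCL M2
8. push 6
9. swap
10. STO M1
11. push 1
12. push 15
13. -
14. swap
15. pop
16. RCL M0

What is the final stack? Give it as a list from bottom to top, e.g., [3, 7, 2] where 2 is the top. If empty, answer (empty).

Answer: [-14, 0]

Derivation:
After op 1 (push 8): stack=[8] mem=[0,0,0,0]
After op 2 (push 6): stack=[8,6] mem=[0,0,0,0]
After op 3 (/): stack=[1] mem=[0,0,0,0]
After op 4 (RCL M3): stack=[1,0] mem=[0,0,0,0]
After op 5 (pop): stack=[1] mem=[0,0,0,0]
After op 6 (STO M2): stack=[empty] mem=[0,0,1,0]
After op 7 (RCL M2): stack=[1] mem=[0,0,1,0]
After op 8 (push 6): stack=[1,6] mem=[0,0,1,0]
After op 9 (swap): stack=[6,1] mem=[0,0,1,0]
After op 10 (STO M1): stack=[6] mem=[0,1,1,0]
After op 11 (push 1): stack=[6,1] mem=[0,1,1,0]
After op 12 (push 15): stack=[6,1,15] mem=[0,1,1,0]
After op 13 (-): stack=[6,-14] mem=[0,1,1,0]
After op 14 (swap): stack=[-14,6] mem=[0,1,1,0]
After op 15 (pop): stack=[-14] mem=[0,1,1,0]
After op 16 (RCL M0): stack=[-14,0] mem=[0,1,1,0]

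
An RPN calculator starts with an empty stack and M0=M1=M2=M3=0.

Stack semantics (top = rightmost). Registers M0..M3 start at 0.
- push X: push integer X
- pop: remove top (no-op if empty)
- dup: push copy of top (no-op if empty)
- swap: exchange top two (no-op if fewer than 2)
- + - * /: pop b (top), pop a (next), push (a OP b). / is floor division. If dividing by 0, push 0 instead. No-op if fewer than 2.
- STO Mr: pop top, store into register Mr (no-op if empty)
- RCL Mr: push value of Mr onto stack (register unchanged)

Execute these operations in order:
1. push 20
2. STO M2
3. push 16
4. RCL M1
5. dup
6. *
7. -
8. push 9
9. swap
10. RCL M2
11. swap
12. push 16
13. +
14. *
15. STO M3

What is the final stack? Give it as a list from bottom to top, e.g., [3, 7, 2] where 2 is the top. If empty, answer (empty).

Answer: [9]

Derivation:
After op 1 (push 20): stack=[20] mem=[0,0,0,0]
After op 2 (STO M2): stack=[empty] mem=[0,0,20,0]
After op 3 (push 16): stack=[16] mem=[0,0,20,0]
After op 4 (RCL M1): stack=[16,0] mem=[0,0,20,0]
After op 5 (dup): stack=[16,0,0] mem=[0,0,20,0]
After op 6 (*): stack=[16,0] mem=[0,0,20,0]
After op 7 (-): stack=[16] mem=[0,0,20,0]
After op 8 (push 9): stack=[16,9] mem=[0,0,20,0]
After op 9 (swap): stack=[9,16] mem=[0,0,20,0]
After op 10 (RCL M2): stack=[9,16,20] mem=[0,0,20,0]
After op 11 (swap): stack=[9,20,16] mem=[0,0,20,0]
After op 12 (push 16): stack=[9,20,16,16] mem=[0,0,20,0]
After op 13 (+): stack=[9,20,32] mem=[0,0,20,0]
After op 14 (*): stack=[9,640] mem=[0,0,20,0]
After op 15 (STO M3): stack=[9] mem=[0,0,20,640]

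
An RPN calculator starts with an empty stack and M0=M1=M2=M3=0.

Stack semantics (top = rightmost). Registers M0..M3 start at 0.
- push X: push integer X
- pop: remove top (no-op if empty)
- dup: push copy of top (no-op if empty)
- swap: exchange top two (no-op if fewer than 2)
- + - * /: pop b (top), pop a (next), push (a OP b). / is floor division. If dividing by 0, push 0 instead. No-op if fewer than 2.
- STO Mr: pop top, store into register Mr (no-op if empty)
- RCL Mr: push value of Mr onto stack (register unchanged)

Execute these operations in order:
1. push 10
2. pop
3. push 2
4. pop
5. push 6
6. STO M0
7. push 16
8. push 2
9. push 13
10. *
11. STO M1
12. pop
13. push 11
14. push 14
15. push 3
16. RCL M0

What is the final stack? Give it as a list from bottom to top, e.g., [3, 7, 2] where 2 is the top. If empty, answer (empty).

After op 1 (push 10): stack=[10] mem=[0,0,0,0]
After op 2 (pop): stack=[empty] mem=[0,0,0,0]
After op 3 (push 2): stack=[2] mem=[0,0,0,0]
After op 4 (pop): stack=[empty] mem=[0,0,0,0]
After op 5 (push 6): stack=[6] mem=[0,0,0,0]
After op 6 (STO M0): stack=[empty] mem=[6,0,0,0]
After op 7 (push 16): stack=[16] mem=[6,0,0,0]
After op 8 (push 2): stack=[16,2] mem=[6,0,0,0]
After op 9 (push 13): stack=[16,2,13] mem=[6,0,0,0]
After op 10 (*): stack=[16,26] mem=[6,0,0,0]
After op 11 (STO M1): stack=[16] mem=[6,26,0,0]
After op 12 (pop): stack=[empty] mem=[6,26,0,0]
After op 13 (push 11): stack=[11] mem=[6,26,0,0]
After op 14 (push 14): stack=[11,14] mem=[6,26,0,0]
After op 15 (push 3): stack=[11,14,3] mem=[6,26,0,0]
After op 16 (RCL M0): stack=[11,14,3,6] mem=[6,26,0,0]

Answer: [11, 14, 3, 6]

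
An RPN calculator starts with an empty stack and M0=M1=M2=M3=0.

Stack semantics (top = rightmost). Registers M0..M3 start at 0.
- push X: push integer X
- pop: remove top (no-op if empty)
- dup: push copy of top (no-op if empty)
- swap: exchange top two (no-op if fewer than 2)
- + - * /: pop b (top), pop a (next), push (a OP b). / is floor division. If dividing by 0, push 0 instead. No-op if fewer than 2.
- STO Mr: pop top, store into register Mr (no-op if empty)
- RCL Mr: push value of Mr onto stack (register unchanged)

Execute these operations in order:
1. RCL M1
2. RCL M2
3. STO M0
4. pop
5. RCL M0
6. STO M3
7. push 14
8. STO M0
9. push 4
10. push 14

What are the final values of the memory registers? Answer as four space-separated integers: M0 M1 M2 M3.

Answer: 14 0 0 0

Derivation:
After op 1 (RCL M1): stack=[0] mem=[0,0,0,0]
After op 2 (RCL M2): stack=[0,0] mem=[0,0,0,0]
After op 3 (STO M0): stack=[0] mem=[0,0,0,0]
After op 4 (pop): stack=[empty] mem=[0,0,0,0]
After op 5 (RCL M0): stack=[0] mem=[0,0,0,0]
After op 6 (STO M3): stack=[empty] mem=[0,0,0,0]
After op 7 (push 14): stack=[14] mem=[0,0,0,0]
After op 8 (STO M0): stack=[empty] mem=[14,0,0,0]
After op 9 (push 4): stack=[4] mem=[14,0,0,0]
After op 10 (push 14): stack=[4,14] mem=[14,0,0,0]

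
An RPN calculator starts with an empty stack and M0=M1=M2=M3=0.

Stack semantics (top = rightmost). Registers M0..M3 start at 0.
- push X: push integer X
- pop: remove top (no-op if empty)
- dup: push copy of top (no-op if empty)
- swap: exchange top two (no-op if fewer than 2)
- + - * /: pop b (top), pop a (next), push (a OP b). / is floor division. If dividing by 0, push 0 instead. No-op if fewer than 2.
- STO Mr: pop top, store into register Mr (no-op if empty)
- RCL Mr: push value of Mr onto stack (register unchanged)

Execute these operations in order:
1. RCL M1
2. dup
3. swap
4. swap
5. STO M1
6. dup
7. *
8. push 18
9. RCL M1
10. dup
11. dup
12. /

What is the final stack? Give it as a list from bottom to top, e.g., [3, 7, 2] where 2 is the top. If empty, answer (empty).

Answer: [0, 18, 0, 0]

Derivation:
After op 1 (RCL M1): stack=[0] mem=[0,0,0,0]
After op 2 (dup): stack=[0,0] mem=[0,0,0,0]
After op 3 (swap): stack=[0,0] mem=[0,0,0,0]
After op 4 (swap): stack=[0,0] mem=[0,0,0,0]
After op 5 (STO M1): stack=[0] mem=[0,0,0,0]
After op 6 (dup): stack=[0,0] mem=[0,0,0,0]
After op 7 (*): stack=[0] mem=[0,0,0,0]
After op 8 (push 18): stack=[0,18] mem=[0,0,0,0]
After op 9 (RCL M1): stack=[0,18,0] mem=[0,0,0,0]
After op 10 (dup): stack=[0,18,0,0] mem=[0,0,0,0]
After op 11 (dup): stack=[0,18,0,0,0] mem=[0,0,0,0]
After op 12 (/): stack=[0,18,0,0] mem=[0,0,0,0]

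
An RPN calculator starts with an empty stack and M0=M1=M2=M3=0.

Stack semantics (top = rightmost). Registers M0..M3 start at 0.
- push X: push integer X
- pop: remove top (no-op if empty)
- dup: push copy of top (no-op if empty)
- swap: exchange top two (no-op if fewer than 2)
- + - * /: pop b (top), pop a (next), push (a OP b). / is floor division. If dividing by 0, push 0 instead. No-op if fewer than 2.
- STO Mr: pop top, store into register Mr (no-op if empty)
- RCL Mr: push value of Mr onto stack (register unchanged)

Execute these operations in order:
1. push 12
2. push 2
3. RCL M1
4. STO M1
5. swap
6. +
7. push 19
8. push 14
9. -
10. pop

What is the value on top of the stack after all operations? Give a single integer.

Answer: 14

Derivation:
After op 1 (push 12): stack=[12] mem=[0,0,0,0]
After op 2 (push 2): stack=[12,2] mem=[0,0,0,0]
After op 3 (RCL M1): stack=[12,2,0] mem=[0,0,0,0]
After op 4 (STO M1): stack=[12,2] mem=[0,0,0,0]
After op 5 (swap): stack=[2,12] mem=[0,0,0,0]
After op 6 (+): stack=[14] mem=[0,0,0,0]
After op 7 (push 19): stack=[14,19] mem=[0,0,0,0]
After op 8 (push 14): stack=[14,19,14] mem=[0,0,0,0]
After op 9 (-): stack=[14,5] mem=[0,0,0,0]
After op 10 (pop): stack=[14] mem=[0,0,0,0]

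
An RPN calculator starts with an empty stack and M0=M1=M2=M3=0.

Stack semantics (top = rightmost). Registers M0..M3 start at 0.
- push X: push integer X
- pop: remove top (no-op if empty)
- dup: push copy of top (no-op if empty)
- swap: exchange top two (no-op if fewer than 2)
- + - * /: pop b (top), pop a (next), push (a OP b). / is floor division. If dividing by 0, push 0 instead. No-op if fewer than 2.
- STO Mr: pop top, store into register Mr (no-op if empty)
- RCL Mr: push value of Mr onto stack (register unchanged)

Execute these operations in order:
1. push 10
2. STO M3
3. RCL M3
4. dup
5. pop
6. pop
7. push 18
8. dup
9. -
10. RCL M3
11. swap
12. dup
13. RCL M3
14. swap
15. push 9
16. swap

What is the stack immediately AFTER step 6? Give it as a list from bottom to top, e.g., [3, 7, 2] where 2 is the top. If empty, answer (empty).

After op 1 (push 10): stack=[10] mem=[0,0,0,0]
After op 2 (STO M3): stack=[empty] mem=[0,0,0,10]
After op 3 (RCL M3): stack=[10] mem=[0,0,0,10]
After op 4 (dup): stack=[10,10] mem=[0,0,0,10]
After op 5 (pop): stack=[10] mem=[0,0,0,10]
After op 6 (pop): stack=[empty] mem=[0,0,0,10]

(empty)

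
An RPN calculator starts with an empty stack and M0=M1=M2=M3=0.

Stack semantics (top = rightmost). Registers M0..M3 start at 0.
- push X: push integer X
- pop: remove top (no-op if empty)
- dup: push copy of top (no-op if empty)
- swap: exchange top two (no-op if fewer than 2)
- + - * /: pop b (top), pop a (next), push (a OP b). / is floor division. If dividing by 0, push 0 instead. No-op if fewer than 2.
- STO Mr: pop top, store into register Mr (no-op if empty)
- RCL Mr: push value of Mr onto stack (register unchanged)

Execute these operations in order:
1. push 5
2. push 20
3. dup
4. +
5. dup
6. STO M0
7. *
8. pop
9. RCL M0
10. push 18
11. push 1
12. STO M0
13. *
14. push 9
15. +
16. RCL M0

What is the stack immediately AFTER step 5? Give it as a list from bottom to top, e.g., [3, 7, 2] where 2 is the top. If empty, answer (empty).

After op 1 (push 5): stack=[5] mem=[0,0,0,0]
After op 2 (push 20): stack=[5,20] mem=[0,0,0,0]
After op 3 (dup): stack=[5,20,20] mem=[0,0,0,0]
After op 4 (+): stack=[5,40] mem=[0,0,0,0]
After op 5 (dup): stack=[5,40,40] mem=[0,0,0,0]

[5, 40, 40]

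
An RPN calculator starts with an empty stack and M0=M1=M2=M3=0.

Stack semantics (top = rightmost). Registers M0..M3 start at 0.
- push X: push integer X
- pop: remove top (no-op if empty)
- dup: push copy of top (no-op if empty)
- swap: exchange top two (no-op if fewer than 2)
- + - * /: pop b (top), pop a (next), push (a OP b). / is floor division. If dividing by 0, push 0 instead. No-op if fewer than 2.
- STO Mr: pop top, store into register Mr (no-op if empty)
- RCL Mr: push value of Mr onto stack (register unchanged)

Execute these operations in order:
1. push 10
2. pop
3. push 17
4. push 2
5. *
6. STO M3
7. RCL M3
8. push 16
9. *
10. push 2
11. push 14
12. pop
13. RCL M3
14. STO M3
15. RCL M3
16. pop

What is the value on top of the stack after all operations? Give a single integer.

After op 1 (push 10): stack=[10] mem=[0,0,0,0]
After op 2 (pop): stack=[empty] mem=[0,0,0,0]
After op 3 (push 17): stack=[17] mem=[0,0,0,0]
After op 4 (push 2): stack=[17,2] mem=[0,0,0,0]
After op 5 (*): stack=[34] mem=[0,0,0,0]
After op 6 (STO M3): stack=[empty] mem=[0,0,0,34]
After op 7 (RCL M3): stack=[34] mem=[0,0,0,34]
After op 8 (push 16): stack=[34,16] mem=[0,0,0,34]
After op 9 (*): stack=[544] mem=[0,0,0,34]
After op 10 (push 2): stack=[544,2] mem=[0,0,0,34]
After op 11 (push 14): stack=[544,2,14] mem=[0,0,0,34]
After op 12 (pop): stack=[544,2] mem=[0,0,0,34]
After op 13 (RCL M3): stack=[544,2,34] mem=[0,0,0,34]
After op 14 (STO M3): stack=[544,2] mem=[0,0,0,34]
After op 15 (RCL M3): stack=[544,2,34] mem=[0,0,0,34]
After op 16 (pop): stack=[544,2] mem=[0,0,0,34]

Answer: 2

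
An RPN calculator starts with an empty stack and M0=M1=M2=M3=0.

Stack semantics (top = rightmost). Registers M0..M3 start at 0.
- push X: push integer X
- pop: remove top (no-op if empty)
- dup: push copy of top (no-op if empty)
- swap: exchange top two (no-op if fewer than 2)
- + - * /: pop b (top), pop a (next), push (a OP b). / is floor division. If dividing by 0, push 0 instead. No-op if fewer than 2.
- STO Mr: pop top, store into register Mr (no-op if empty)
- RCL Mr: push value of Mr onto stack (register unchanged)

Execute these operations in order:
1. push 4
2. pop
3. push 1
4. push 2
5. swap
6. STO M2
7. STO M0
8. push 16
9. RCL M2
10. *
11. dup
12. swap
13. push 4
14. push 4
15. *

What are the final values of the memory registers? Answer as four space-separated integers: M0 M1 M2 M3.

Answer: 2 0 1 0

Derivation:
After op 1 (push 4): stack=[4] mem=[0,0,0,0]
After op 2 (pop): stack=[empty] mem=[0,0,0,0]
After op 3 (push 1): stack=[1] mem=[0,0,0,0]
After op 4 (push 2): stack=[1,2] mem=[0,0,0,0]
After op 5 (swap): stack=[2,1] mem=[0,0,0,0]
After op 6 (STO M2): stack=[2] mem=[0,0,1,0]
After op 7 (STO M0): stack=[empty] mem=[2,0,1,0]
After op 8 (push 16): stack=[16] mem=[2,0,1,0]
After op 9 (RCL M2): stack=[16,1] mem=[2,0,1,0]
After op 10 (*): stack=[16] mem=[2,0,1,0]
After op 11 (dup): stack=[16,16] mem=[2,0,1,0]
After op 12 (swap): stack=[16,16] mem=[2,0,1,0]
After op 13 (push 4): stack=[16,16,4] mem=[2,0,1,0]
After op 14 (push 4): stack=[16,16,4,4] mem=[2,0,1,0]
After op 15 (*): stack=[16,16,16] mem=[2,0,1,0]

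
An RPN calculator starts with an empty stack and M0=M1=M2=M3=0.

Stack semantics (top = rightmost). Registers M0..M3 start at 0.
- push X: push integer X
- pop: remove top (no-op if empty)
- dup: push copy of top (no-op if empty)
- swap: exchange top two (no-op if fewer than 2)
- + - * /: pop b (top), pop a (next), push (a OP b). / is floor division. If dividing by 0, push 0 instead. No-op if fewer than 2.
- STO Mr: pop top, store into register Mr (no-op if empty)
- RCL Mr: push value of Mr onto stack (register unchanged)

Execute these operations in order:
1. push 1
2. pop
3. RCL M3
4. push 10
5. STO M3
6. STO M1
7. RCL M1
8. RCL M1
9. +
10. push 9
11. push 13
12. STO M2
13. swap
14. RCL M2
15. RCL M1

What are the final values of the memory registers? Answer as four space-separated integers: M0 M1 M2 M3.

Answer: 0 0 13 10

Derivation:
After op 1 (push 1): stack=[1] mem=[0,0,0,0]
After op 2 (pop): stack=[empty] mem=[0,0,0,0]
After op 3 (RCL M3): stack=[0] mem=[0,0,0,0]
After op 4 (push 10): stack=[0,10] mem=[0,0,0,0]
After op 5 (STO M3): stack=[0] mem=[0,0,0,10]
After op 6 (STO M1): stack=[empty] mem=[0,0,0,10]
After op 7 (RCL M1): stack=[0] mem=[0,0,0,10]
After op 8 (RCL M1): stack=[0,0] mem=[0,0,0,10]
After op 9 (+): stack=[0] mem=[0,0,0,10]
After op 10 (push 9): stack=[0,9] mem=[0,0,0,10]
After op 11 (push 13): stack=[0,9,13] mem=[0,0,0,10]
After op 12 (STO M2): stack=[0,9] mem=[0,0,13,10]
After op 13 (swap): stack=[9,0] mem=[0,0,13,10]
After op 14 (RCL M2): stack=[9,0,13] mem=[0,0,13,10]
After op 15 (RCL M1): stack=[9,0,13,0] mem=[0,0,13,10]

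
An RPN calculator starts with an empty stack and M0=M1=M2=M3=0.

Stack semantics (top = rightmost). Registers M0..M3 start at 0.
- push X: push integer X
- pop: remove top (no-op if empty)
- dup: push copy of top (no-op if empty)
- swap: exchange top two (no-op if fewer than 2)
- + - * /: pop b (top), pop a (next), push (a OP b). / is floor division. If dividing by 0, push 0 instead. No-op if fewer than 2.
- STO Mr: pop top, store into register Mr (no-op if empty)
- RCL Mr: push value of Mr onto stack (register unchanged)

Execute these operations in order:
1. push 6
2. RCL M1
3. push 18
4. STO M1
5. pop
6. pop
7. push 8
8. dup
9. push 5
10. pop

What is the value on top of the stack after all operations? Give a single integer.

After op 1 (push 6): stack=[6] mem=[0,0,0,0]
After op 2 (RCL M1): stack=[6,0] mem=[0,0,0,0]
After op 3 (push 18): stack=[6,0,18] mem=[0,0,0,0]
After op 4 (STO M1): stack=[6,0] mem=[0,18,0,0]
After op 5 (pop): stack=[6] mem=[0,18,0,0]
After op 6 (pop): stack=[empty] mem=[0,18,0,0]
After op 7 (push 8): stack=[8] mem=[0,18,0,0]
After op 8 (dup): stack=[8,8] mem=[0,18,0,0]
After op 9 (push 5): stack=[8,8,5] mem=[0,18,0,0]
After op 10 (pop): stack=[8,8] mem=[0,18,0,0]

Answer: 8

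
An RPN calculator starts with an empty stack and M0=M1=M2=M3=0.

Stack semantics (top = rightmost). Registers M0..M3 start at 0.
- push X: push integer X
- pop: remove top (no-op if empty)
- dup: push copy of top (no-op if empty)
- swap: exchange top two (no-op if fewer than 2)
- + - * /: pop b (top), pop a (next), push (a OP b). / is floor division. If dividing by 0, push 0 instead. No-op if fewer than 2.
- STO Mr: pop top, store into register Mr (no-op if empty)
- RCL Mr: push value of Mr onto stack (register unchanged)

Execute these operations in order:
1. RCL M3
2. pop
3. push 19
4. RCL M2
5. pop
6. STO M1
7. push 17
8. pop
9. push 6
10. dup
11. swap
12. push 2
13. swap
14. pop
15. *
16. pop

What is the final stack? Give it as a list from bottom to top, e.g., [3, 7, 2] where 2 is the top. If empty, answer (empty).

Answer: (empty)

Derivation:
After op 1 (RCL M3): stack=[0] mem=[0,0,0,0]
After op 2 (pop): stack=[empty] mem=[0,0,0,0]
After op 3 (push 19): stack=[19] mem=[0,0,0,0]
After op 4 (RCL M2): stack=[19,0] mem=[0,0,0,0]
After op 5 (pop): stack=[19] mem=[0,0,0,0]
After op 6 (STO M1): stack=[empty] mem=[0,19,0,0]
After op 7 (push 17): stack=[17] mem=[0,19,0,0]
After op 8 (pop): stack=[empty] mem=[0,19,0,0]
After op 9 (push 6): stack=[6] mem=[0,19,0,0]
After op 10 (dup): stack=[6,6] mem=[0,19,0,0]
After op 11 (swap): stack=[6,6] mem=[0,19,0,0]
After op 12 (push 2): stack=[6,6,2] mem=[0,19,0,0]
After op 13 (swap): stack=[6,2,6] mem=[0,19,0,0]
After op 14 (pop): stack=[6,2] mem=[0,19,0,0]
After op 15 (*): stack=[12] mem=[0,19,0,0]
After op 16 (pop): stack=[empty] mem=[0,19,0,0]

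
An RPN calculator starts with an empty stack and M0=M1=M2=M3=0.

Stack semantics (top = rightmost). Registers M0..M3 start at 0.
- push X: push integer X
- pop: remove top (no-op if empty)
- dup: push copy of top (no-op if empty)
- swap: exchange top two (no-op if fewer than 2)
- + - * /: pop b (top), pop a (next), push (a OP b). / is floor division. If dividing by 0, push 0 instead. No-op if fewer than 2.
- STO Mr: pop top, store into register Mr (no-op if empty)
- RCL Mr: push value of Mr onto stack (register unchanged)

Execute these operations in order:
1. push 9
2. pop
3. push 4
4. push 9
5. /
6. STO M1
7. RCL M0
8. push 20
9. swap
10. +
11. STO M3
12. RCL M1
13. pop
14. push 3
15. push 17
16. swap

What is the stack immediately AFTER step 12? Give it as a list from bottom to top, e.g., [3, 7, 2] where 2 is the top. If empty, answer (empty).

After op 1 (push 9): stack=[9] mem=[0,0,0,0]
After op 2 (pop): stack=[empty] mem=[0,0,0,0]
After op 3 (push 4): stack=[4] mem=[0,0,0,0]
After op 4 (push 9): stack=[4,9] mem=[0,0,0,0]
After op 5 (/): stack=[0] mem=[0,0,0,0]
After op 6 (STO M1): stack=[empty] mem=[0,0,0,0]
After op 7 (RCL M0): stack=[0] mem=[0,0,0,0]
After op 8 (push 20): stack=[0,20] mem=[0,0,0,0]
After op 9 (swap): stack=[20,0] mem=[0,0,0,0]
After op 10 (+): stack=[20] mem=[0,0,0,0]
After op 11 (STO M3): stack=[empty] mem=[0,0,0,20]
After op 12 (RCL M1): stack=[0] mem=[0,0,0,20]

[0]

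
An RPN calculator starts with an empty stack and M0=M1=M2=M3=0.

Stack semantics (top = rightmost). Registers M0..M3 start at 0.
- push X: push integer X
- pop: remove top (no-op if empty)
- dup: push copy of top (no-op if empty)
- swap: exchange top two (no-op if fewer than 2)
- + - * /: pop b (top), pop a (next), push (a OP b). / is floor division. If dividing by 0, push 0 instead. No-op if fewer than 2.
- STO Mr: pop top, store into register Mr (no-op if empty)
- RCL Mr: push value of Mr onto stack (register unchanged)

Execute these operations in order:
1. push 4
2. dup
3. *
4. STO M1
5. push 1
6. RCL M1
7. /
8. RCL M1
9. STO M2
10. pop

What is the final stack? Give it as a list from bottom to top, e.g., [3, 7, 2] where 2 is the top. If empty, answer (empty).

Answer: (empty)

Derivation:
After op 1 (push 4): stack=[4] mem=[0,0,0,0]
After op 2 (dup): stack=[4,4] mem=[0,0,0,0]
After op 3 (*): stack=[16] mem=[0,0,0,0]
After op 4 (STO M1): stack=[empty] mem=[0,16,0,0]
After op 5 (push 1): stack=[1] mem=[0,16,0,0]
After op 6 (RCL M1): stack=[1,16] mem=[0,16,0,0]
After op 7 (/): stack=[0] mem=[0,16,0,0]
After op 8 (RCL M1): stack=[0,16] mem=[0,16,0,0]
After op 9 (STO M2): stack=[0] mem=[0,16,16,0]
After op 10 (pop): stack=[empty] mem=[0,16,16,0]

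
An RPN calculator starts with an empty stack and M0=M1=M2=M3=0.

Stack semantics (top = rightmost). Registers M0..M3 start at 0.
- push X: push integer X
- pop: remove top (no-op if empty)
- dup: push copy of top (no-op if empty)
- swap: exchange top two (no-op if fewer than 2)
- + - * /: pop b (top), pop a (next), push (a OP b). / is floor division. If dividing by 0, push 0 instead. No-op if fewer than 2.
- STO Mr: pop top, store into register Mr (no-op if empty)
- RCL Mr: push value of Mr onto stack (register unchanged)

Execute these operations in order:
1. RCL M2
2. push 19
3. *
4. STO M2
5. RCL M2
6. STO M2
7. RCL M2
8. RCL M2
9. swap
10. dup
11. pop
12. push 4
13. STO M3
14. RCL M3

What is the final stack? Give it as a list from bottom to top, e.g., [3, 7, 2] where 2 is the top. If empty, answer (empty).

After op 1 (RCL M2): stack=[0] mem=[0,0,0,0]
After op 2 (push 19): stack=[0,19] mem=[0,0,0,0]
After op 3 (*): stack=[0] mem=[0,0,0,0]
After op 4 (STO M2): stack=[empty] mem=[0,0,0,0]
After op 5 (RCL M2): stack=[0] mem=[0,0,0,0]
After op 6 (STO M2): stack=[empty] mem=[0,0,0,0]
After op 7 (RCL M2): stack=[0] mem=[0,0,0,0]
After op 8 (RCL M2): stack=[0,0] mem=[0,0,0,0]
After op 9 (swap): stack=[0,0] mem=[0,0,0,0]
After op 10 (dup): stack=[0,0,0] mem=[0,0,0,0]
After op 11 (pop): stack=[0,0] mem=[0,0,0,0]
After op 12 (push 4): stack=[0,0,4] mem=[0,0,0,0]
After op 13 (STO M3): stack=[0,0] mem=[0,0,0,4]
After op 14 (RCL M3): stack=[0,0,4] mem=[0,0,0,4]

Answer: [0, 0, 4]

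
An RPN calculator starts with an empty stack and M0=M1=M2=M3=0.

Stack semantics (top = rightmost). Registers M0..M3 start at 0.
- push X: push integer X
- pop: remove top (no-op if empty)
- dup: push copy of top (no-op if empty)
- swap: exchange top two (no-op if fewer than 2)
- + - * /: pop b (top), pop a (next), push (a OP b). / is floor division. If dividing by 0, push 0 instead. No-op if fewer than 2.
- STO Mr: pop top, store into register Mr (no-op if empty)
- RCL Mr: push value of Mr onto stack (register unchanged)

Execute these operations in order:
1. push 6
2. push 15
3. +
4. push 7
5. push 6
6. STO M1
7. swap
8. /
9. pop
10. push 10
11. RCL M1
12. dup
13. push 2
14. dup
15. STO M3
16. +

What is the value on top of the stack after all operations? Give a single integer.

After op 1 (push 6): stack=[6] mem=[0,0,0,0]
After op 2 (push 15): stack=[6,15] mem=[0,0,0,0]
After op 3 (+): stack=[21] mem=[0,0,0,0]
After op 4 (push 7): stack=[21,7] mem=[0,0,0,0]
After op 5 (push 6): stack=[21,7,6] mem=[0,0,0,0]
After op 6 (STO M1): stack=[21,7] mem=[0,6,0,0]
After op 7 (swap): stack=[7,21] mem=[0,6,0,0]
After op 8 (/): stack=[0] mem=[0,6,0,0]
After op 9 (pop): stack=[empty] mem=[0,6,0,0]
After op 10 (push 10): stack=[10] mem=[0,6,0,0]
After op 11 (RCL M1): stack=[10,6] mem=[0,6,0,0]
After op 12 (dup): stack=[10,6,6] mem=[0,6,0,0]
After op 13 (push 2): stack=[10,6,6,2] mem=[0,6,0,0]
After op 14 (dup): stack=[10,6,6,2,2] mem=[0,6,0,0]
After op 15 (STO M3): stack=[10,6,6,2] mem=[0,6,0,2]
After op 16 (+): stack=[10,6,8] mem=[0,6,0,2]

Answer: 8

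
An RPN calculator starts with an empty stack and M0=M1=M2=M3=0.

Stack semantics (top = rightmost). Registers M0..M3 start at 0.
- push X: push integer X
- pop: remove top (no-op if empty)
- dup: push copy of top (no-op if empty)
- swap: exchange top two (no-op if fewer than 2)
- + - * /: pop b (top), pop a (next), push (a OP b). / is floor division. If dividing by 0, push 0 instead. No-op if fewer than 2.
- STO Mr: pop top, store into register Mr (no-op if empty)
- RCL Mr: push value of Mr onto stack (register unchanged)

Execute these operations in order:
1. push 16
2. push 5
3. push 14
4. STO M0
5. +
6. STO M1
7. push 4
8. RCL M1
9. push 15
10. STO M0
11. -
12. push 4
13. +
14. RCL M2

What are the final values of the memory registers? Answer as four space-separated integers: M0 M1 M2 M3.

After op 1 (push 16): stack=[16] mem=[0,0,0,0]
After op 2 (push 5): stack=[16,5] mem=[0,0,0,0]
After op 3 (push 14): stack=[16,5,14] mem=[0,0,0,0]
After op 4 (STO M0): stack=[16,5] mem=[14,0,0,0]
After op 5 (+): stack=[21] mem=[14,0,0,0]
After op 6 (STO M1): stack=[empty] mem=[14,21,0,0]
After op 7 (push 4): stack=[4] mem=[14,21,0,0]
After op 8 (RCL M1): stack=[4,21] mem=[14,21,0,0]
After op 9 (push 15): stack=[4,21,15] mem=[14,21,0,0]
After op 10 (STO M0): stack=[4,21] mem=[15,21,0,0]
After op 11 (-): stack=[-17] mem=[15,21,0,0]
After op 12 (push 4): stack=[-17,4] mem=[15,21,0,0]
After op 13 (+): stack=[-13] mem=[15,21,0,0]
After op 14 (RCL M2): stack=[-13,0] mem=[15,21,0,0]

Answer: 15 21 0 0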